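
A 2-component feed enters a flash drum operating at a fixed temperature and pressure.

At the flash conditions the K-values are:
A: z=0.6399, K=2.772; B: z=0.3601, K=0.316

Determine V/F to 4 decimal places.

Material balance + equilibrium reduce to Σ zᵢ(Kᵢ−1)/(1+V/F(Kᵢ−1)) = 0.
Check two-phase: ΣzᵢKᵢ = 1.8876 > 1 and Σzᵢ/Kᵢ = 1.3704 > 1, so g(0) = 0.8876 > 0 and g(1) = -0.3704 < 0.
Binary case is linear: z₁(K₁−1)(1+V/F(K₂−1)) + z₂(K₂−1)(1+V/F(K₁−1)) = 0
⇒ V/F = [z₁(K₁−1)+z₂(K₂−1)] / [−(K₁−1)(K₂−1)] = 0.88759/1.21205 = 0.7323

V/F = 0.7323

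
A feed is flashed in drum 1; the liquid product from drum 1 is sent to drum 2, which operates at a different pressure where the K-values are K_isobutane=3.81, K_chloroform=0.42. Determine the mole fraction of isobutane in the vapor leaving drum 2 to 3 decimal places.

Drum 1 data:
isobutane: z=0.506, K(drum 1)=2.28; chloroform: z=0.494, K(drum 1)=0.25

y_isobutane (drum 2) = 0.652

Drum 1:
Let ψ₁ = V/F and solve Σ zᵢ(Kᵢ−1)/(1+ψ₁(Kᵢ−1)) = 0.
g(0) = ΣzᵢKᵢ − 1 = 0.277 and g(1) = 1 − Σzᵢ/Kᵢ = -1.198, so a root lies in (0, 1).
Binary case is linear: z₁(K₁−1)(1+ψ₁(K₂−1)) + z₂(K₂−1)(1+ψ₁(K₁−1)) = 0
⇒ ψ₁ = [z₁(K₁−1)+z₂(K₂−1)] / [−(K₁−1)(K₂−1)] = 0.2772/0.9600 = 0.289
Drum-1 compositions:
  isobutane: x = 0.369, y = 0.842
  chloroform: x = 0.631, y = 0.158
Drum-2 feed = drum-1 liquid: z₂ = (0.3695, 0.6305).
Drum 2:
Binary case is linear: z₁(K₁−1)(1+ψ₂(K₂−1)) + z₂(K₂−1)(1+ψ₂(K₁−1)) = 0
⇒ ψ₂ = [z₁(K₁−1)+z₂(K₂−1)] / [−(K₁−1)(K₂−1)] = 0.6725/1.6298 = 0.413
  isobutane: x = 0.171, y = 0.652
  chloroform: x = 0.829, y = 0.348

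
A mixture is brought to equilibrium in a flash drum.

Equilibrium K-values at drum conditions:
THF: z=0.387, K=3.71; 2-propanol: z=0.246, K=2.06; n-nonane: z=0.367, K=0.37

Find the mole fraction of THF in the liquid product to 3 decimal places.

x_THF = 0.122

Material balance + equilibrium reduce to Σ zᵢ(Kᵢ−1)/(1+β(Kᵢ−1)) = 0.
Check two-phase: ΣzᵢKᵢ = 2.078 > 1 and Σzᵢ/Kᵢ = 1.216 > 1, so g(0) = 1.078 > 0 and g(1) = -0.216 < 0.
Newton iteration, β⁰ = 0.5:
  β = 0.500: g = 0.2782, g' = -0.941 → β = 0.796
  β = 0.796: g = 0.0101, g' = -0.952 → β = 0.806
Converged at β = 0.806.
Compositions from xᵢ = zᵢ/(1+β(Kᵢ−1)), yᵢ = Kᵢxᵢ:
  THF: x = 0.122, y = 0.451
  2-propanol: x = 0.133, y = 0.273
  n-nonane: x = 0.746, y = 0.276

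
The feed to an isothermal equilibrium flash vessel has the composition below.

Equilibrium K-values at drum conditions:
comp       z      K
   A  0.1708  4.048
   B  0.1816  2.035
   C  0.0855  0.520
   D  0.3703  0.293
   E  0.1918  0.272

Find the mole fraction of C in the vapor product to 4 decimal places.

y_C = 0.0484

Rachford–Rice: g(ψ) = Σ zᵢ(Kᵢ−1)/(1+ψ(Kᵢ−1)) = 0.
Feasibility: ΣzᵢKᵢ = 1.2661, Σzᵢ/Kᵢ = 2.2648 — both > 1, two phases present.
Newton iteration, ψ⁰ = 0.56:
  ψ = 0.5600: g = -0.41394, g' = -1.1283 → ψ = 0.1931
  ψ = 0.1931: g = -0.02658, g' = -1.1736 → ψ = 0.1705
  ψ = 0.1705: g = 0.00054, g' = -1.2228 → ψ = 0.1709
Converged at ψ = 0.1709.
Compositions from xᵢ = zᵢ/(1+ψ(Kᵢ−1)), yᵢ = Kᵢxᵢ:
  A: x = 0.1123, y = 0.4546
  B: x = 0.1543, y = 0.3140
  C: x = 0.0931, y = 0.0484
  D: x = 0.4212, y = 0.1234
  E: x = 0.2191, y = 0.0596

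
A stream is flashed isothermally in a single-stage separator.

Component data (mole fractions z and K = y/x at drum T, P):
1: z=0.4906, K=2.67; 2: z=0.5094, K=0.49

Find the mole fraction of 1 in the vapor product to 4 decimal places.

Material balance + equilibrium reduce to Σ zᵢ(Kᵢ−1)/(1+ψ(Kᵢ−1)) = 0.
Check two-phase: ΣzᵢKᵢ = 1.5595 > 1 and Σzᵢ/Kᵢ = 1.2233 > 1, so g(0) = 0.5595 > 0 and g(1) = -0.2233 < 0.
Iterate (Newton) starting at ψ = 0.5:
  ψ = 0.5000: g = 0.09777, g' = -0.6451 → ψ = 0.6516
  ψ = 0.6516: g = 0.00328, g' = -0.6110 → ψ = 0.6569
Converged at ψ = 0.6569.
Compositions from xᵢ = zᵢ/(1+ψ(Kᵢ−1)), yᵢ = Kᵢxᵢ:
  1: x = 0.2339, y = 0.6246
  2: x = 0.7661, y = 0.3754

y_1 = 0.6246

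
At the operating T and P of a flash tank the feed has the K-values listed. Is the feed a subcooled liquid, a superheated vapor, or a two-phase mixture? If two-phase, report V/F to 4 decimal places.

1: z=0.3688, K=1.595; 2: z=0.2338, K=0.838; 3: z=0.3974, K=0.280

ΣzᵢKᵢ = 0.8954; Σzᵢ/Kᵢ = 1.9295.
Since ΣzᵢKᵢ < 1 the mixture is below its bubble point — single liquid phase.

subcooled liquid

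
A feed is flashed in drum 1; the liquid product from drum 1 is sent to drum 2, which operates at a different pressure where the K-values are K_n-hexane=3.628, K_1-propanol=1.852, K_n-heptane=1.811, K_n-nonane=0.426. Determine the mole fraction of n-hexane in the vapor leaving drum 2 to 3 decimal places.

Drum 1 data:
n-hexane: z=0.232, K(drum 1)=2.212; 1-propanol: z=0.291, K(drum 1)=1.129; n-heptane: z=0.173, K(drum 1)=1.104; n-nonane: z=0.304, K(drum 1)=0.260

y_n-hexane (drum 2) = 0.214

Drum 1:
Rachford–Rice: g(ψ₁) = Σ zᵢ(Kᵢ−1)/(1+ψ₁(Kᵢ−1)) = 0.
Check two-phase: ΣzᵢKᵢ = 1.112 > 1 and Σzᵢ/Kᵢ = 1.689 > 1, so g(0) = 0.112 > 0 and g(1) = -0.689 < 0.
Newton–Raphson from ψ₁ = 0.68:
  ψ₁ = 0.680: g = -0.2474, g' = -0.783 → ψ₁ = 0.364
  ψ₁ = 0.364: g = -0.0596, g' = -0.482 → ψ₁ = 0.240
  ψ₁ = 0.240: g = -0.0019, g' = -0.457 → ψ₁ = 0.236
Converged at ψ₁ = 0.236.
Drum-1 compositions:
  n-hexane: x = 0.180, y = 0.399
  1-propanol: x = 0.282, y = 0.319
  n-heptane: x = 0.169, y = 0.186
  n-nonane: x = 0.368, y = 0.096
Drum-2 feed = drum-1 liquid: z₂ = (0.1804, 0.2824, 0.1689, 0.3684).
Drum 2:
Rachford–Rice: g(ψ₂) = Σ zᵢ(Kᵢ−1)/(1+ψ₂(Kᵢ−1)) = 0.
g(0) = ΣzᵢKᵢ − 1 = 0.640 and g(1) = 1 − Σzᵢ/Kᵢ = -0.160, so a root lies in (0, 1).
Newton iteration, ψ₂⁰ = 0.31:
  ψ₂ = 0.310: g = 0.3038, g' = -0.757 → ψ₂ = 0.711
  ψ₂ = 0.711: g = 0.0446, g' = -0.622 → ψ₂ = 0.783
  ψ₂ = 0.783: g = -0.0009, g' = -0.649 → ψ₂ = 0.782
Converged at ψ₂ = 0.782.
  n-hexane: x = 0.059, y = 0.214
  1-propanol: x = 0.170, y = 0.314
  n-heptane: x = 0.103, y = 0.187
  n-nonane: x = 0.668, y = 0.285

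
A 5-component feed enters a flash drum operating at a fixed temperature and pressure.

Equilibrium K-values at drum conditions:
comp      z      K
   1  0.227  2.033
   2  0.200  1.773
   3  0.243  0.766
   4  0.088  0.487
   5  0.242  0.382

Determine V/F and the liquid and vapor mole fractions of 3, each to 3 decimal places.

V/F = 0.316, x_3 = 0.262, y_3 = 0.201

Newton–Raphson from V/F = 0.42:
  V/F = 0.420: g = -0.0423, g' = -0.408 → V/F = 0.316
Converged at V/F = 0.316.
Compositions from xᵢ = zᵢ/(1+V/F(Kᵢ−1)), yᵢ = Kᵢxᵢ:
  1: x = 0.171, y = 0.348
  2: x = 0.161, y = 0.285
  3: x = 0.262, y = 0.201
  4: x = 0.105, y = 0.051
  5: x = 0.301, y = 0.115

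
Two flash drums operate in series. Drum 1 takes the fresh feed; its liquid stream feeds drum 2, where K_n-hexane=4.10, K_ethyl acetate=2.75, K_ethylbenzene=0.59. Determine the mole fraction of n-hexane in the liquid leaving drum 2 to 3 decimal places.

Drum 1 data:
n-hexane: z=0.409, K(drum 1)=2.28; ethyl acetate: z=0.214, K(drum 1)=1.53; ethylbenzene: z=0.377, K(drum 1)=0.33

Drum 1:
Newton iteration, ψ₁⁰ = 0.5:
  ψ₁ = 0.500: g = 0.0290, g' = -0.669 → ψ₁ = 0.543
Converged at ψ₁ = 0.543.
Drum-1 compositions:
  n-hexane: x = 0.241, y = 0.550
  ethyl acetate: x = 0.166, y = 0.254
  ethylbenzene: x = 0.592, y = 0.196
Drum-2 feed = drum-1 liquid: z₂ = (0.2413, 0.1662, 0.5925).
Drum 2:
Iterate (Newton) starting at ψ₂ = 0.5:
  ψ₂ = 0.500: g = 0.1429, g' = -0.659 → ψ₂ = 0.717
  ψ₂ = 0.717: g = 0.0171, g' = -0.523 → ψ₂ = 0.750
Converged at ψ₂ = 0.750.
  n-hexane: x = 0.073, y = 0.298
  ethyl acetate: x = 0.072, y = 0.198
  ethylbenzene: x = 0.856, y = 0.505

x_n-hexane (drum 2) = 0.073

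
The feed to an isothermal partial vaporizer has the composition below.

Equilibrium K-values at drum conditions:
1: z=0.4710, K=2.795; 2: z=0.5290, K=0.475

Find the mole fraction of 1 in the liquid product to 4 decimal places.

Material balance + equilibrium reduce to Σ zᵢ(Kᵢ−1)/(1+ψ(Kᵢ−1)) = 0.
Check two-phase: ΣzᵢKᵢ = 1.5677 > 1 and Σzᵢ/Kᵢ = 1.2822 > 1, so g(0) = 0.5677 > 0 and g(1) = -0.2822 < 0.
Newton iteration, ψ⁰ = 0.5:
  ψ = 0.5000: g = 0.06898, g' = -0.6896 → ψ = 0.6000
  ψ = 0.6000: g = 0.00159, g' = -0.6625 → ψ = 0.6024
Converged at ψ = 0.6024.
Compositions from xᵢ = zᵢ/(1+ψ(Kᵢ−1)), yᵢ = Kᵢxᵢ:
  1: x = 0.2263, y = 0.6325
  2: x = 0.7737, y = 0.3675

x_1 = 0.2263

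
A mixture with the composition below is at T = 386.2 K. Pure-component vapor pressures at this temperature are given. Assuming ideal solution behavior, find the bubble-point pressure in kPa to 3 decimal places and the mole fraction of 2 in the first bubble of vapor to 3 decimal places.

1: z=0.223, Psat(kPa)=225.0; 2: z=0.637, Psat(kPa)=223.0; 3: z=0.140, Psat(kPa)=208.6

Pbub = 221.430 kPa, y_2 = 0.642

At the bubble point ψ → 0, so ΣzᵢKᵢ = 1 with Kᵢ = Pᵢˢᵃᵗ/P ⇒ P = ΣzᵢPᵢˢᵃᵗ.
P = 0.223·225.0 + 0.637·223.0 + 0.140·208.6 = 221.430 kPa
yᵢ = zᵢPᵢˢᵃᵗ/P ⇒ y_2 = 0.637·223.0/221.430 = 0.642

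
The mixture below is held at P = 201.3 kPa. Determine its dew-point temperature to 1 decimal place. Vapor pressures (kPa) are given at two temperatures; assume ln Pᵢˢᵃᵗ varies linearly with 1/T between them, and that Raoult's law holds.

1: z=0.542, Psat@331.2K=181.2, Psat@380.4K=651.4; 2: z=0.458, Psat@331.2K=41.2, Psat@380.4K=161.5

Dew-point temperature: Σzᵢ·P/Pᵢˢᵃᵗ(T) = 1. Interpolate ln Pᵢˢᵃᵗ = aᵢ + bᵢ/T.
  T = 331.2 K: ΣzᵢP/Pᵢˢᵃᵗ = 2.8399
  T = 380.4 K: ΣzᵢP/Pᵢˢᵃᵗ = 0.7384
  T = 355.8 K: ΣzᵢP/Pᵢˢᵃᵗ = 1.3819
  T = 368.1 K: ΣzᵢP/Pᵢˢᵃᵗ = 0.9996
  T = 362.0 K: ΣzᵢP/Pᵢˢᵃᵗ = 1.1705
  T = 365.1 K: ΣzᵢP/Pᵢˢᵃᵗ = 1.0796
  T = 366.6 K: ΣzᵢP/Pᵢˢᵃᵗ = 1.0386
Interpolating between 366.6 K and 368.1 K gives T ≈ 368.1 K.

T = 368.1 K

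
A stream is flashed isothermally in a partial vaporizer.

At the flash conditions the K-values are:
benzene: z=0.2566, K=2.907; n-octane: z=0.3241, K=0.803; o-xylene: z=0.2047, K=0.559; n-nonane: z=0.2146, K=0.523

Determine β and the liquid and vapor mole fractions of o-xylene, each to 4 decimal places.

β = 0.3401, x_o-xylene = 0.2408, y_o-xylene = 0.1346

Rachford–Rice: g(β) = Σ zᵢ(Kᵢ−1)/(1+β(Kᵢ−1)) = 0.
Feasibility: ΣzᵢKᵢ = 1.2329, Σzᵢ/Kᵢ = 1.2684 — both > 1, two phases present.
Iterate (Newton) starting at β = 0.5:
  β = 0.5000: g = -0.07056, g' = -0.4097 → β = 0.3278
  β = 0.3278: g = 0.00600, g' = -0.4907 → β = 0.3400
  β = 0.3400: g = 0.00005, g' = -0.4825 → β = 0.3401
Converged at β = 0.3401.
Compositions from xᵢ = zᵢ/(1+β(Kᵢ−1)), yᵢ = Kᵢxᵢ:
  benzene: x = 0.1556, y = 0.4525
  n-octane: x = 0.3474, y = 0.2789
  o-xylene: x = 0.2408, y = 0.1346
  n-nonane: x = 0.2562, y = 0.1340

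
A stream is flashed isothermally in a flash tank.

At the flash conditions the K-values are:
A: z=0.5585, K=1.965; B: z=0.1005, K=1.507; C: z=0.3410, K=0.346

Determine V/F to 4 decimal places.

Iterate (Newton) starting at V/F = 0.59:
  V/F = 0.5900: g = 0.01951, g' = -0.6132 → V/F = 0.6218
  V/F = 0.6218: g = -0.00030, g' = -0.6324 → V/F = 0.6214
Converged at V/F = 0.6214.

V/F = 0.6214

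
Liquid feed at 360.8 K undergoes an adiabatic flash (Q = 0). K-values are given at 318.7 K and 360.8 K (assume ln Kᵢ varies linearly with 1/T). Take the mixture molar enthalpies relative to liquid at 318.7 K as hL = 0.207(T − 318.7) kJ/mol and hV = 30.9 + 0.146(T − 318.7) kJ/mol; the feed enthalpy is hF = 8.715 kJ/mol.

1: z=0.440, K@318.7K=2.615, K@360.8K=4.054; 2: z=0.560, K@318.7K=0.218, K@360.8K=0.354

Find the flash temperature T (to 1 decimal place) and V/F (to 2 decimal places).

T = 323.3 K, V/F = 0.25

Adiabatic flash: solve Rachford–Rice at each trial T, then check hF = ψ·hV(T) + (1−ψ)·hL(T).
  T = 318.7 K: K = (2.615, 0.218), RR gives ψ = 0.216, H_out = 6.672 kJ/mol
  T = 360.8 K: K = (4.054, 0.354), RR gives ψ = 0.498, H_out = 22.817 kJ/mol
  T = 339.8 K: K = (3.302, 0.282), RR gives ψ = 0.370, H_out = 15.316 kJ/mol
  T = 329.2 K: K = (2.948, 0.249), RR gives ψ = 0.298, H_out = 11.200 kJ/mol
  T = 323.9 K: K = (2.778, 0.233), RR gives ψ = 0.259, H_out = 8.987 kJ/mol
  T = 321.3 K: K = (2.696, 0.225), RR gives ψ = 0.238, H_out = 7.850 kJ/mol
  T = 322.6 K: K = (2.737, 0.229), RR gives ψ = 0.248, H_out = 8.423 kJ/mol
Linear interpolation between T = 322.6 (H_out = 8.423) and T = 323.9 (H_out = 8.987) on hF = 8.715 gives T ≈ 323.3 K, at which ψ = 0.25.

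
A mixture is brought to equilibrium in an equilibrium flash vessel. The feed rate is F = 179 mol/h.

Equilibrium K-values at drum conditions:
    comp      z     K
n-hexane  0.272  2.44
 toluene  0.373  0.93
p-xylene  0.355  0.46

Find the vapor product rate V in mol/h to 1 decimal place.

Rachford–Rice: g(V/F) = Σ zᵢ(Kᵢ−1)/(1+V/F(Kᵢ−1)) = 0.
Check two-phase: ΣzᵢKᵢ = 1.174 > 1 and Σzᵢ/Kᵢ = 1.284 > 1, so g(0) = 0.174 > 0 and g(1) = -0.284 < 0.
Newton iteration, V/F⁰ = 0.5:
  V/F = 0.500: g = -0.0619, g' = -0.387 → V/F = 0.340
  V/F = 0.340: g = 0.0014, g' = -0.411 → V/F = 0.343
Converged at V/F = 0.343.
Then V = V/F·F = 0.3434·179 = 61.5 mol/h and L = F − V = 117.5 mol/h.

V = 61.5 mol/h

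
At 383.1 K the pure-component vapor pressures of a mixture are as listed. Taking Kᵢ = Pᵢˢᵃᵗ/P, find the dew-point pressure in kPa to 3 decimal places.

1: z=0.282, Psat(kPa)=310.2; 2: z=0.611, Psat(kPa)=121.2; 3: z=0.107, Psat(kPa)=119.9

Pdew = 146.140 kPa

At the dew point ψ → 1, so Σzᵢ/Kᵢ = 1 with Kᵢ = Pᵢˢᵃᵗ/P ⇒ 1/P = Σzᵢ/Pᵢˢᵃᵗ.
1/P = 0.282/310.2 + 0.611/121.2 + 0.107/119.9 = 0.006843 ⇒ P = 146.140 kPa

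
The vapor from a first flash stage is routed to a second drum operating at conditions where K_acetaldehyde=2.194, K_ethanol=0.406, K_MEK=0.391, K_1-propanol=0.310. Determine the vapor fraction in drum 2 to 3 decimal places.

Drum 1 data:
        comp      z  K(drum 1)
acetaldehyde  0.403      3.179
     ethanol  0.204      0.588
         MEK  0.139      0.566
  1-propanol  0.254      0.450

Drum 1:
Let ψ₁ = V/F and solve Σ zᵢ(Kᵢ−1)/(1+ψ₁(Kᵢ−1)) = 0.
Check two-phase: ΣzᵢKᵢ = 1.594 > 1 and Σzᵢ/Kᵢ = 1.284 > 1, so g(0) = 0.594 > 0 and g(1) = -0.284 < 0.
Iterate (Newton) starting at ψ₁ = 0.63:
  ψ₁ = 0.630: g = -0.0402, g' = -0.633 → ψ₁ = 0.566
  ψ₁ = 0.566: g = 0.0005, g' = -0.650 → ψ₁ = 0.567
Converged at ψ₁ = 0.567.
Drum-1 compositions:
  acetaldehyde: x = 0.180, y = 0.573
  ethanol: x = 0.266, y = 0.157
  MEK: x = 0.184, y = 0.104
  1-propanol: x = 0.369, y = 0.166
Drum-2 feed = drum-1 vapor: z₂ = (0.5730, 0.1565, 0.1044, 0.1661).
Drum 2:
Rachford–Rice: g(ψ₂) = Σ zᵢ(Kᵢ−1)/(1+ψ₂(Kᵢ−1)) = 0.
g(0) = ΣzᵢKᵢ − 1 = 0.413 and g(1) = 1 − Σzᵢ/Kᵢ = -0.449, so a root lies in (0, 1).
Newton–Raphson from ψ₂ = 0.5:
  ψ₂ = 0.500: g = 0.0297, g' = -0.696 → ψ₂ = 0.543
  ψ₂ = 0.543: g = -0.0003, g' = -0.710 → ψ₂ = 0.542
Converged at ψ₂ = 0.542.
  acetaldehyde: x = 0.348, y = 0.763
  ethanol: x = 0.231, y = 0.094
  MEK: x = 0.156, y = 0.061
  1-propanol: x = 0.265, y = 0.082

V/F (drum 2) = 0.542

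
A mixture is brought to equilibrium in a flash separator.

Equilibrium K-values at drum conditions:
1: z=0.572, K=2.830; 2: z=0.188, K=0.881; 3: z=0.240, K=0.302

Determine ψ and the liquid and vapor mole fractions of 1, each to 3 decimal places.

ψ = 0.822, x_1 = 0.228, y_1 = 0.646

Rachford–Rice: g(ψ) = Σ zᵢ(Kᵢ−1)/(1+ψ(Kᵢ−1)) = 0.
Feasibility: ΣzᵢKᵢ = 1.857, Σzᵢ/Kᵢ = 1.210 — both > 1, two phases present.
Newton–Raphson from ψ = 0.5:
  ψ = 0.500: g = 0.2655, g' = -0.801 → ψ = 0.831
  ψ = 0.831: g = -0.0088, g' = -0.968 → ψ = 0.822
Converged at ψ = 0.822.
Compositions from xᵢ = zᵢ/(1+ψ(Kᵢ−1)), yᵢ = Kᵢxᵢ:
  1: x = 0.228, y = 0.646
  2: x = 0.208, y = 0.184
  3: x = 0.563, y = 0.170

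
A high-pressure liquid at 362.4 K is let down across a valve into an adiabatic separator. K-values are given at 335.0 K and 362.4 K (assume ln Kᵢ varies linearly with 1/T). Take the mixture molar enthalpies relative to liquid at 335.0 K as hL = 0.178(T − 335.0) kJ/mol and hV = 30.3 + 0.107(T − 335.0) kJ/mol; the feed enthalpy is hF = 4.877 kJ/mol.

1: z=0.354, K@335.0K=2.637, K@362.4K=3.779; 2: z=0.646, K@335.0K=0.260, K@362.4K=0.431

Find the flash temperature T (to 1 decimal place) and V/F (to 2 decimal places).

Adiabatic flash: solve Rachford–Rice at each trial T, then check hF = ψ·hV(T) + (1−ψ)·hL(T).
  T = 335.0 K: K = (2.637, 0.260), RR gives ψ = 0.084, H_out = 2.538 kJ/mol
  T = 362.4 K: K = (3.779, 0.431), RR gives ψ = 0.390, H_out = 15.927 kJ/mol
  T = 348.7 K: K = (3.179, 0.338), RR gives ψ = 0.238, H_out = 9.430 kJ/mol
  T = 341.9 K: K = (2.903, 0.298), RR gives ψ = 0.164, H_out = 6.131 kJ/mol
  T = 338.4 K: K = (2.766, 0.278), RR gives ψ = 0.125, H_out = 4.350 kJ/mol
  T = 340.1 K: K = (2.832, 0.287), RR gives ψ = 0.144, H_out = 5.224 kJ/mol
Linear interpolation between T = 338.4 (H_out = 4.350) and T = 340.1 (H_out = 5.224) on hF = 4.877 gives T ≈ 339.4 K, at which ψ = 0.14.

T = 339.4 K, V/F = 0.14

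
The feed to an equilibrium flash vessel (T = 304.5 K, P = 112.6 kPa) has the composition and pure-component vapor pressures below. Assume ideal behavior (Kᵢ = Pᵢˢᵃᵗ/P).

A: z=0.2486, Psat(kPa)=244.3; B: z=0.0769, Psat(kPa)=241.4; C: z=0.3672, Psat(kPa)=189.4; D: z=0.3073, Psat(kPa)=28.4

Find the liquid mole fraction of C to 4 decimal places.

Raoult's law: Kᵢ = Pᵢˢᵃᵗ/P = Pᵢˢᵃᵗ/112.6.
  K_A = 244.3/112.6 = 2.169627, K_B = 241.4/112.6 = 2.143872, K_C = 189.4/112.6 = 1.682060, K_D = 28.4/112.6 = 0.252220
Newton iteration, β⁰ = 0.5:
  β = 0.5000: g = 0.05918, g' = -0.7095 → β = 0.5834
  β = 0.5834: g = -0.00287, g' = -0.7845 → β = 0.5797
Converged at β = 0.5797.
Compositions from xᵢ = zᵢ/(1+β(Kᵢ−1)), yᵢ = Kᵢxᵢ:
  A: x = 0.1481, y = 0.3214
  B: x = 0.0462, y = 0.0991
  C: x = 0.2631, y = 0.4426
  D: x = 0.5425, y = 0.1368

x_C = 0.2631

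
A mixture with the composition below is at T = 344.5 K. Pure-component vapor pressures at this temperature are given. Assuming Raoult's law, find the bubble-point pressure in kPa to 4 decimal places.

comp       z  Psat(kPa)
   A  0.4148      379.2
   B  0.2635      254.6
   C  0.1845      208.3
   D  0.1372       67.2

At the bubble point ψ → 0, so ΣzᵢKᵢ = 1 with Kᵢ = Pᵢˢᵃᵗ/P ⇒ P = ΣzᵢPᵢˢᵃᵗ.
P = 0.4148·379.2 + 0.2635·254.6 + 0.1845·208.3 + 0.1372·67.2 = 272.0305 kPa

Pbub = 272.0305 kPa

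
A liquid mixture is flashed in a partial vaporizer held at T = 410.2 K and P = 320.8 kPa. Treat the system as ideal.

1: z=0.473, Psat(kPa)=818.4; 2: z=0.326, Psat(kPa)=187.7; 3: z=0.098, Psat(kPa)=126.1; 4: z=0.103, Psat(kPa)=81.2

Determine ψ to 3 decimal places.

Raoult's law: Kᵢ = Pᵢˢᵃᵗ/P = Pᵢˢᵃᵗ/320.8.
  K_1 = 818.4/320.8 = 2.55112, K_2 = 187.7/320.8 = 0.58510, K_3 = 126.1/320.8 = 0.39308, K_4 = 81.2/320.8 = 0.25312
Let ψ = V/F and solve Σ zᵢ(Kᵢ−1)/(1+ψ(Kᵢ−1)) = 0.
Check two-phase: ΣzᵢKᵢ = 1.462 > 1 and Σzᵢ/Kᵢ = 1.399 > 1, so g(0) = 0.462 > 0 and g(1) = -0.399 < 0.
Newton–Raphson from ψ = 0.37:
  ψ = 0.370: g = 0.1234, g' = -0.707 → ψ = 0.544
  ψ = 0.544: g = 0.0046, g' = -0.672 → ψ = 0.551
Converged at ψ = 0.551.

ψ = 0.551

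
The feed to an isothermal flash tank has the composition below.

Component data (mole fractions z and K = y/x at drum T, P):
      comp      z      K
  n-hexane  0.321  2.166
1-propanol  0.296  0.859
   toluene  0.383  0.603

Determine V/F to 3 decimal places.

Rachford–Rice: g(V/F) = Σ zᵢ(Kᵢ−1)/(1+V/F(Kᵢ−1)) = 0.
Check two-phase: ΣzᵢKᵢ = 1.180 > 1 and Σzᵢ/Kᵢ = 1.128 > 1, so g(0) = 0.180 > 0 and g(1) = -0.128 < 0.
Newton iteration, V/F⁰ = 0.59:
  V/F = 0.590: g = -0.0223, g' = -0.263 → V/F = 0.505
  V/F = 0.505: g = 0.0004, g' = -0.274 → V/F = 0.507
Converged at V/F = 0.507.

V/F = 0.507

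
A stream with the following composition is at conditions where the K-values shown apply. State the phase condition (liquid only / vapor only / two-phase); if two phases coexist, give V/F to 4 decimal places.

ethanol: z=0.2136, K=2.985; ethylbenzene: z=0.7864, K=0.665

two-phase, V/F = 0.2414

ΣzᵢKᵢ = 1.1606; Σzᵢ/Kᵢ = 1.2541.
Both exceed 1, so a two-phase solution exists.
Binary case is linear: z₁(K₁−1)(1+ψ(K₂−1)) + z₂(K₂−1)(1+ψ(K₁−1)) = 0
⇒ ψ = [z₁(K₁−1)+z₂(K₂−1)] / [−(K₁−1)(K₂−1)] = 0.16055/0.66497 = 0.2414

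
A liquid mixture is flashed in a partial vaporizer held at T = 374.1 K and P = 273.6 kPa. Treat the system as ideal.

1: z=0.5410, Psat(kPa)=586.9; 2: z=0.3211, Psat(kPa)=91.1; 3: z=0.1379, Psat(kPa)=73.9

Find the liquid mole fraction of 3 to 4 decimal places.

x_3 = 0.1923

Raoult's law: Kᵢ = Pᵢˢᵃᵗ/P = Pᵢˢᵃᵗ/273.6.
  K_1 = 586.9/273.6 = 2.145102, K_2 = 91.1/273.6 = 0.332968, K_3 = 73.9/273.6 = 0.270102
Material balance + equilibrium reduce to Σ zᵢ(Kᵢ−1)/(1+β(Kᵢ−1)) = 0.
Feasibility: ΣzᵢKᵢ = 1.3047, Σzᵢ/Kᵢ = 1.7271 — both > 1, two phases present.
Newton iteration, β⁰ = 0.44:
  β = 0.4400: g = -0.03949, g' = -0.7593 → β = 0.3880
  β = 0.3880: g = -0.00046, g' = -0.7431 → β = 0.3874
Converged at β = 0.3874.
Compositions from xᵢ = zᵢ/(1+β(Kᵢ−1)), yᵢ = Kᵢxᵢ:
  1: x = 0.3748, y = 0.8039
  2: x = 0.4330, y = 0.1442
  3: x = 0.1923, y = 0.0519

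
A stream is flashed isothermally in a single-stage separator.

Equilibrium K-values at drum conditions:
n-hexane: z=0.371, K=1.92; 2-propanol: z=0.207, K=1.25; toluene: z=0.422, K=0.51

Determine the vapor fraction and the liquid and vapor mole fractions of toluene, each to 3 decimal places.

ψ = 0.518, x_toluene = 0.565, y_toluene = 0.288

Material balance + equilibrium reduce to Σ zᵢ(Kᵢ−1)/(1+ψ(Kᵢ−1)) = 0.
g(0) = ΣzᵢKᵢ − 1 = 0.186 and g(1) = 1 − Σzᵢ/Kᵢ = -0.186, so a root lies in (0, 1).
Iterate (Newton) starting at ψ = 0.38:
  ψ = 0.380: g = 0.0461, g' = -0.336 → ψ = 0.517
  ψ = 0.517: g = 0.0002, g' = -0.336 → ψ = 0.518
Converged at ψ = 0.518.
Compositions from xᵢ = zᵢ/(1+ψ(Kᵢ−1)), yᵢ = Kᵢxᵢ:
  n-hexane: x = 0.251, y = 0.483
  2-propanol: x = 0.183, y = 0.229
  toluene: x = 0.565, y = 0.288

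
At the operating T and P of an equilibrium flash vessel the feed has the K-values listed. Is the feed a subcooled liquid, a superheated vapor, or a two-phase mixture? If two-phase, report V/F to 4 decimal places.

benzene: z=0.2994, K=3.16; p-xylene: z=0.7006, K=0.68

ΣzᵢKᵢ = 1.4225; Σzᵢ/Kᵢ = 1.1250.
Both exceed 1, so a two-phase solution exists.
Material balance + equilibrium reduce to Σ zᵢ(Kᵢ−1)/(1+ψ(Kᵢ−1)) = 0.
Binary case is linear: z₁(K₁−1)(1+ψ(K₂−1)) + z₂(K₂−1)(1+ψ(K₁−1)) = 0
⇒ ψ = [z₁(K₁−1)+z₂(K₂−1)] / [−(K₁−1)(K₂−1)] = 0.42251/0.69120 = 0.6113

two-phase, V/F = 0.6113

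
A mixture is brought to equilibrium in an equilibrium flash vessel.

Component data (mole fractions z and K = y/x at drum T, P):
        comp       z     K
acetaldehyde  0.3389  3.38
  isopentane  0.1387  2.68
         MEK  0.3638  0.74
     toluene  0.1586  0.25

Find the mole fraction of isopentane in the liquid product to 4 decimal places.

Newton iteration, β⁰ = 0.59:
  β = 0.5900: g = 0.12742, g' = -0.7522 → β = 0.7594
  β = 0.7594: g = -0.00450, g' = -0.8388 → β = 0.7540
Converged at β = 0.7540.
Compositions from xᵢ = zᵢ/(1+β(Kᵢ−1)), yᵢ = Kᵢxᵢ:
  acetaldehyde: x = 0.1213, y = 0.4099
  isopentane: x = 0.0612, y = 0.1640
  MEK: x = 0.4525, y = 0.3349
  toluene: x = 0.3650, y = 0.0913

x_isopentane = 0.0612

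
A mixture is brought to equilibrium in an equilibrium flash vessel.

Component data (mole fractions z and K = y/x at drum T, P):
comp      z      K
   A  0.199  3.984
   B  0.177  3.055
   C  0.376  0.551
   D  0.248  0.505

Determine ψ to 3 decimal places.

ψ = 0.554

Let ψ = V/F and solve Σ zᵢ(Kᵢ−1)/(1+ψ(Kᵢ−1)) = 0.
Feasibility: ΣzᵢKᵢ = 1.666, Σzᵢ/Kᵢ = 1.281 — both > 1, two phases present.
Newton iteration, ψ⁰ = 0.5:
  ψ = 0.500: g = 0.0369, g' = -0.701 → ψ = 0.553
  ψ = 0.553: g = 0.0010, g' = -0.666 → ψ = 0.554
Converged at ψ = 0.554.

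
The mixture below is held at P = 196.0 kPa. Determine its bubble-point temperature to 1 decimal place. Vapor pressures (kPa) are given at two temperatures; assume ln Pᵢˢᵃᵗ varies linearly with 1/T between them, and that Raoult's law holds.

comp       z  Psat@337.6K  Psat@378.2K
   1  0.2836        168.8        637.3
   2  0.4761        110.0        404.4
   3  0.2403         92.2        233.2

T = 351.8 K

Bubble-point temperature: ΣzᵢPᵢˢᵃᵗ(T) = P. Interpolate ln Pᵢˢᵃᵗ = aᵢ + bᵢ/T.
  T = 337.6 K: ΣzᵢPᵢˢᵃᵗ = 122.40 kPa
  T = 378.2 K: ΣzᵢPᵢˢᵃᵗ = 429.31 kPa
  T = 357.9 K: ΣzᵢPᵢˢᵃᵗ = 236.96 kPa
  T = 347.8 K: ΣzᵢPᵢˢᵃᵗ = 172.11 kPa
  T = 352.9 K: ΣzᵢPᵢˢᵃᵗ = 202.70 kPa
  T = 350.4 K: ΣzᵢPᵢˢᵃᵗ = 187.18 kPa
Interpolating between 350.4 K and 352.9 K gives T ≈ 351.8 K.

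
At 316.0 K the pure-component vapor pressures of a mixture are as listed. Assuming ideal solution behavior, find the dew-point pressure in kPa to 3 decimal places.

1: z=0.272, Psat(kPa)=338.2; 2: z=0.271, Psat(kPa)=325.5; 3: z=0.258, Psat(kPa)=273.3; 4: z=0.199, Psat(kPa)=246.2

At the dew point ψ → 1, so Σzᵢ/Kᵢ = 1 with Kᵢ = Pᵢˢᵃᵗ/P ⇒ 1/P = Σzᵢ/Pᵢˢᵃᵗ.
1/P = 0.272/338.2 + 0.271/325.5 + 0.258/273.3 + 0.199/246.2 = 0.003389 ⇒ P = 295.061 kPa

Pdew = 295.061 kPa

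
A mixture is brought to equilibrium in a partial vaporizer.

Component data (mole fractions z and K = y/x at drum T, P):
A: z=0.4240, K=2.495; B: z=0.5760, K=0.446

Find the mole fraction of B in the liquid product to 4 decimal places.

x_B = 0.7296

Let ψ = V/F and solve Σ zᵢ(Kᵢ−1)/(1+ψ(Kᵢ−1)) = 0.
Check two-phase: ΣzᵢKᵢ = 1.3148 > 1 and Σzᵢ/Kᵢ = 1.4614 > 1, so g(0) = 0.3148 > 0 and g(1) = -0.4614 < 0.
Binary case is linear: z₁(K₁−1)(1+ψ(K₂−1)) + z₂(K₂−1)(1+ψ(K₁−1)) = 0
⇒ ψ = [z₁(K₁−1)+z₂(K₂−1)] / [−(K₁−1)(K₂−1)] = 0.31478/0.82823 = 0.3801
Compositions from xᵢ = zᵢ/(1+ψ(Kᵢ−1)), yᵢ = Kᵢxᵢ:
  A: x = 0.2704, y = 0.6746
  B: x = 0.7296, y = 0.3254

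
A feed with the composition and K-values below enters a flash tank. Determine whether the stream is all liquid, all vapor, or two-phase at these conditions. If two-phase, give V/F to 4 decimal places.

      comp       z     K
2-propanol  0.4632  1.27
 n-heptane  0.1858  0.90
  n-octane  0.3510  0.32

all liquid

ΣzᵢKᵢ = 0.8678; Σzᵢ/Kᵢ = 1.6680.
Since ΣzᵢKᵢ < 1 the mixture is below its bubble point — single liquid phase.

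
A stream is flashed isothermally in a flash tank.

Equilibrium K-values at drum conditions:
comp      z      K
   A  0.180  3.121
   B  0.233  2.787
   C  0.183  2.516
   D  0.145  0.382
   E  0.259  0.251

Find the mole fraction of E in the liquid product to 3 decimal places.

x_E = 0.482

Rachford–Rice: g(V/F) = Σ zᵢ(Kᵢ−1)/(1+V/F(Kᵢ−1)) = 0.
Check two-phase: ΣzᵢKᵢ = 1.792 > 1 and Σzᵢ/Kᵢ = 1.625 > 1, so g(0) = 0.792 > 0 and g(1) = -0.625 < 0.
Iterate (Newton) starting at V/F = 0.49:
  V/F = 0.490: g = 0.1334, g' = -1.021 → V/F = 0.621
  V/F = 0.621: g = -0.0027, g' = -1.083 → V/F = 0.618
Converged at V/F = 0.618.
Compositions from xᵢ = zᵢ/(1+V/F(Kᵢ−1)), yᵢ = Kᵢxᵢ:
  A: x = 0.078, y = 0.243
  B: x = 0.111, y = 0.309
  C: x = 0.094, y = 0.238
  D: x = 0.235, y = 0.090
  E: x = 0.482, y = 0.121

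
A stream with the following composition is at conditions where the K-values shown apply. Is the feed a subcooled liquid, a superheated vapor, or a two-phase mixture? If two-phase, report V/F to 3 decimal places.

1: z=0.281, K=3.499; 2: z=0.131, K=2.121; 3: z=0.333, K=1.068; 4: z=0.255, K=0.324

two-phase, V/F = 0.745

ΣzᵢKᵢ = 1.699; Σzᵢ/Kᵢ = 1.241.
Both exceed 1, so a two-phase solution exists.
Let ψ = V/F and solve Σ zᵢ(Kᵢ−1)/(1+ψ(Kᵢ−1)) = 0.
Newton–Raphson from ψ = 0.5:
  ψ = 0.500: g = 0.1678, g' = -0.682 → ψ = 0.746
  ψ = 0.746: g = -0.0011, g' = -0.738 → ψ = 0.745
Converged at ψ = 0.745.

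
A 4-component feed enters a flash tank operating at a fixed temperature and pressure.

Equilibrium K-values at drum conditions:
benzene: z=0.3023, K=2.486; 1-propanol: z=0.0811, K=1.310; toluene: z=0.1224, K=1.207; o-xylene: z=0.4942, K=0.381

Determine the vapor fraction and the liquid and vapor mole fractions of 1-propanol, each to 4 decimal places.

Material balance + equilibrium reduce to Σ zᵢ(Kᵢ−1)/(1+ψ(Kᵢ−1)) = 0.
Feasibility: ΣzᵢKᵢ = 1.1938, Σzᵢ/Kᵢ = 1.5820 — both > 1, two phases present.
Newton–Raphson from ψ = 0.39:
  ψ = 0.3900: g = -0.07299, g' = -0.6073 → ψ = 0.2698
  ψ = 0.2698: g = 0.00061, g' = -0.6244 → ψ = 0.2708
Converged at ψ = 0.2708.
Compositions from xᵢ = zᵢ/(1+ψ(Kᵢ−1)), yᵢ = Kᵢxᵢ:
  benzene: x = 0.2156, y = 0.5359
  1-propanol: x = 0.0748, y = 0.0980
  toluene: x = 0.1159, y = 0.1399
  o-xylene: x = 0.5937, y = 0.2262

ψ = 0.2708, x_1-propanol = 0.0748, y_1-propanol = 0.0980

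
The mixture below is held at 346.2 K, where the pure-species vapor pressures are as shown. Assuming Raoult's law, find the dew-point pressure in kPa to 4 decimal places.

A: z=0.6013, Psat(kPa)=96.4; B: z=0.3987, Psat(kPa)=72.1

At the dew point ψ → 1, so Σzᵢ/Kᵢ = 1 with Kᵢ = Pᵢˢᵃᵗ/P ⇒ 1/P = Σzᵢ/Pᵢˢᵃᵗ.
1/P = 0.6013/96.4 + 0.3987/72.1 = 0.0117674 ⇒ P = 84.9807 kPa

Pdew = 84.9807 kPa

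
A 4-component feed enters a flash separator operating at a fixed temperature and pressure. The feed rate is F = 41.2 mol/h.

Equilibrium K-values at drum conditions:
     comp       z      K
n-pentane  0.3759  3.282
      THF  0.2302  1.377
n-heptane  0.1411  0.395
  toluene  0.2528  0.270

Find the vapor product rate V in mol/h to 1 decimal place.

V = 23.4 mol/h

Newton–Raphson from V/F = 0.41:
  V/F = 0.4100: g = 0.14144, g' = -0.9127 → V/F = 0.5650
  V/F = 0.5650: g = 0.00249, g' = -0.9052 → V/F = 0.5677
Converged at V/F = 0.5677.
Then V = V/F·F = 0.5677·41.2 = 23.4 mol/h and L = F − V = 17.8 mol/h.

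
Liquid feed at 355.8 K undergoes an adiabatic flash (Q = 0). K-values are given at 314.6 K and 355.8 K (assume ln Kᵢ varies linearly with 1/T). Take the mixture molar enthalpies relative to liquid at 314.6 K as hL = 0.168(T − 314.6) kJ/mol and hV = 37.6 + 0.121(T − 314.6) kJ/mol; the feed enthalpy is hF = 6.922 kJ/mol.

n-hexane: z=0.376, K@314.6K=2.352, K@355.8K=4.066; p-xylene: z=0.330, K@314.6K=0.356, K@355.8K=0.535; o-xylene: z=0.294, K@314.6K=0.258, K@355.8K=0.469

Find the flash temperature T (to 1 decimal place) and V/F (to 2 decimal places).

Adiabatic flash: solve Rachford–Rice at each trial T, then check hF = ψ·hV(T) + (1−ψ)·hL(T).
  T = 314.6 K: K = (2.352, 0.356, 0.258), RR gives ψ = 0.083, H_out = 3.124 kJ/mol
  T = 355.8 K: K = (4.066, 0.535, 0.469), RR gives ψ = 0.553, H_out = 26.648 kJ/mol
  T = 335.2 K: K = (3.145, 0.442, 0.354), RR gives ψ = 0.336, H_out = 15.753 kJ/mol
  T = 324.9 K: K = (2.732, 0.398, 0.304), RR gives ψ = 0.221, H_out = 9.933 kJ/mol
  T = 319.8 K: K = (2.540, 0.377, 0.281), RR gives ψ = 0.157, H_out = 6.736 kJ/mol
  T = 322.4 K: K = (2.637, 0.388, 0.292), RR gives ψ = 0.190, H_out = 8.401 kJ/mol
  T = 321.1 K: K = (2.588, 0.382, 0.286), RR gives ψ = 0.174, H_out = 7.579 kJ/mol
Linear interpolation between T = 319.8 (H_out = 6.736) and T = 321.1 (H_out = 7.579) on hF = 6.922 gives T ≈ 320.1 K, at which ψ = 0.16.

T = 320.1 K, V/F = 0.16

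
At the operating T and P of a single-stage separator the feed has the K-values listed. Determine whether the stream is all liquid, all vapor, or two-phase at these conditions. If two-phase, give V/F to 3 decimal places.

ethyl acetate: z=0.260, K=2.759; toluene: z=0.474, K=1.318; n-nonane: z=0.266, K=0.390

two-phase, V/F = 0.788

ΣzᵢKᵢ = 1.446; Σzᵢ/Kᵢ = 1.136.
Both exceed 1, so a two-phase solution exists.
Iterate (Newton) starting at ψ = 0.41:
  ψ = 0.410: g = 0.1827, g' = -0.485 → ψ = 0.787
  ψ = 0.787: g = 0.0005, g' = -0.538 → ψ = 0.788
Converged at ψ = 0.788.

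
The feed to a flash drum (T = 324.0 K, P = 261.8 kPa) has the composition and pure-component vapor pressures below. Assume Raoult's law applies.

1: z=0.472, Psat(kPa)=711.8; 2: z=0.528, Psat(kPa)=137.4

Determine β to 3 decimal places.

Raoult's law: Kᵢ = Pᵢˢᵃᵗ/P = Pᵢˢᵃᵗ/261.8.
  K_1 = 711.8/261.8 = 2.71887, K_2 = 137.4/261.8 = 0.52483
Let β = V/F and solve Σ zᵢ(Kᵢ−1)/(1+β(Kᵢ−1)) = 0.
g(0) = ΣzᵢKᵢ − 1 = 0.560 and g(1) = 1 − Σzᵢ/Kᵢ = -0.180, so a root lies in (0, 1).
Newton iteration, β⁰ = 0.5:
  β = 0.500: g = 0.1072, g' = -0.608 → β = 0.676
  β = 0.676: g = 0.0055, g' = -0.557 → β = 0.686
Converged at β = 0.686.

β = 0.686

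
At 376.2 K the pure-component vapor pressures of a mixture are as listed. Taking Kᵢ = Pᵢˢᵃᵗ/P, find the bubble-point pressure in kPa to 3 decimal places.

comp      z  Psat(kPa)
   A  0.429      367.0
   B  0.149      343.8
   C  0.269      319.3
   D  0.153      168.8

Pbub = 320.387 kPa

At the bubble point ψ → 0, so ΣzᵢKᵢ = 1 with Kᵢ = Pᵢˢᵃᵗ/P ⇒ P = ΣzᵢPᵢˢᵃᵗ.
P = 0.429·367.0 + 0.149·343.8 + 0.269·319.3 + 0.153·168.8 = 320.387 kPa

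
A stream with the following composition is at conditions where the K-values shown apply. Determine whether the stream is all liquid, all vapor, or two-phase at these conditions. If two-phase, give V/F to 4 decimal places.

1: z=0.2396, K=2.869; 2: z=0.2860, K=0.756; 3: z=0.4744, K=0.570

ΣzᵢKᵢ = 1.1740; Σzᵢ/Kᵢ = 1.2941.
Both exceed 1, so a two-phase solution exists.
Rachford–Rice: g(ψ) = Σ zᵢ(Kᵢ−1)/(1+ψ(Kᵢ−1)) = 0.
Newton iteration, ψ⁰ = 0.5:
  ψ = 0.5000: g = -0.10786, g' = -0.3881 → ψ = 0.2221
  ψ = 0.2221: g = 0.01715, g' = -0.5442 → ψ = 0.2536
  ψ = 0.2536: g = 0.00047, g' = -0.5151 → ψ = 0.2545
Converged at ψ = 0.2545.

two-phase, V/F = 0.2545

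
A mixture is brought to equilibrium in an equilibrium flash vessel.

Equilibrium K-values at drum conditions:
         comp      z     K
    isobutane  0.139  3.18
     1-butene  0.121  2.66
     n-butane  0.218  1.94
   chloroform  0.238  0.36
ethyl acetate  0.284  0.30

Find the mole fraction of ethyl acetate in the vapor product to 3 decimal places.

y_ethyl acetate = 0.112

Rachford–Rice: g(ψ) = Σ zᵢ(Kᵢ−1)/(1+ψ(Kᵢ−1)) = 0.
Check two-phase: ΣzᵢKᵢ = 1.358 > 1 and Σzᵢ/Kᵢ = 1.809 > 1, so g(0) = 0.358 > 0 and g(1) = -0.809 < 0.
Newton–Raphson from ψ = 0.64:
  ψ = 0.640: g = -0.2663, g' = -1.005 → ψ = 0.375
  ψ = 0.375: g = -0.0280, g' = -0.857 → ψ = 0.342
Converged at ψ = 0.342.
Compositions from xᵢ = zᵢ/(1+ψ(Kᵢ−1)), yᵢ = Kᵢxᵢ:
  isobutane: x = 0.080, y = 0.253
  1-butene: x = 0.077, y = 0.205
  n-butane: x = 0.165, y = 0.320
  chloroform: x = 0.305, y = 0.110
  ethyl acetate: x = 0.374, y = 0.112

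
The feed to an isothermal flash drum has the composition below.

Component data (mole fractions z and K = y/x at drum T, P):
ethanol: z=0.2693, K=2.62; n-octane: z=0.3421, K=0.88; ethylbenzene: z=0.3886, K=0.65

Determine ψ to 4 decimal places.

Let ψ = V/F and solve Σ zᵢ(Kᵢ−1)/(1+ψ(Kᵢ−1)) = 0.
g(0) = ΣzᵢKᵢ − 1 = 0.2592 and g(1) = 1 − Σzᵢ/Kᵢ = -0.0894, so a root lies in (0, 1).
Iterate (Newton) starting at ψ = 0.5:
  ψ = 0.5000: g = 0.03250, g' = -0.2912 → ψ = 0.6116
  ψ = 0.6116: g = 0.00179, g' = -0.2611 → ψ = 0.6184
  ψ = 0.6184: g = 0.00001, g' = -0.2596 → ψ = 0.6185
Converged at ψ = 0.6185.

ψ = 0.6185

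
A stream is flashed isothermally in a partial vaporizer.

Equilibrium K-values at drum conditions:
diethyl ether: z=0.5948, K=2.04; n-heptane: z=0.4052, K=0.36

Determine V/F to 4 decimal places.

V/F = 0.5398

Newton–Raphson from V/F = 0.5:
  V/F = 0.5000: g = 0.02560, g' = -0.6374 → V/F = 0.5402
  V/F = 0.5402: g = -0.00027, g' = -0.6514 → V/F = 0.5398
Converged at V/F = 0.5398.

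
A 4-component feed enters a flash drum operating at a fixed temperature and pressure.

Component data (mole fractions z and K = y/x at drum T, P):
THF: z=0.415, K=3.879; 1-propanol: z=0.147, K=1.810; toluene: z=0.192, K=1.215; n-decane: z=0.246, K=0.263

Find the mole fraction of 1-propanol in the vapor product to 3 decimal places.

Rachford–Rice: g(ψ) = Σ zᵢ(Kᵢ−1)/(1+ψ(Kᵢ−1)) = 0.
Check two-phase: ΣzᵢKᵢ = 2.174 > 1 and Σzᵢ/Kᵢ = 1.282 > 1, so g(0) = 1.174 > 0 and g(1) = -0.282 < 0.
Newton–Raphson from ψ = 0.3:
  ψ = 0.300: g = 0.5429, g' = -1.281 → ψ = 0.724
  ψ = 0.724: g = 0.1096, g' = -1.021 → ψ = 0.831
  ψ = 0.831: g = -0.0097, g' = -1.230 → ψ = 0.823
Converged at ψ = 0.823.
Compositions from xᵢ = zᵢ/(1+ψ(Kᵢ−1)), yᵢ = Kᵢxᵢ:
  THF: x = 0.123, y = 0.478
  1-propanol: x = 0.088, y = 0.160
  toluene: x = 0.163, y = 0.198
  n-decane: x = 0.626, y = 0.165

y_1-propanol = 0.160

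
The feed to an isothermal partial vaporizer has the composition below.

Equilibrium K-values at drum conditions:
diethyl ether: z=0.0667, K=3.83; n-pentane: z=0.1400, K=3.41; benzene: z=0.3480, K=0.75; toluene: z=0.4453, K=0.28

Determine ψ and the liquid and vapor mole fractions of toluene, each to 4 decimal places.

Material balance + equilibrium reduce to Σ zᵢ(Kᵢ−1)/(1+ψ(Kᵢ−1)) = 0.
Check two-phase: ΣzᵢKᵢ = 1.1185 > 1 and Σzᵢ/Kᵢ = 2.1128 > 1, so g(0) = 0.1185 > 0 and g(1) = -1.1128 < 0.
Newton–Raphson from ψ = 0.5:
  ψ = 0.5000: g = -0.36921, g' = -0.8508 → ψ = 0.0661
  ψ = 0.0661: g = 0.02501, g' = -1.2613 → ψ = 0.0859
  ψ = 0.0859: g = 0.00074, g' = -1.1889 → ψ = 0.0865
Converged at ψ = 0.0865.
Compositions from xᵢ = zᵢ/(1+ψ(Kᵢ−1)), yᵢ = Kᵢxᵢ:
  diethyl ether: x = 0.0536, y = 0.2052
  n-pentane: x = 0.1158, y = 0.3950
  benzene: x = 0.3557, y = 0.2668
  toluene: x = 0.4749, y = 0.1330

ψ = 0.0865, x_toluene = 0.4749, y_toluene = 0.1330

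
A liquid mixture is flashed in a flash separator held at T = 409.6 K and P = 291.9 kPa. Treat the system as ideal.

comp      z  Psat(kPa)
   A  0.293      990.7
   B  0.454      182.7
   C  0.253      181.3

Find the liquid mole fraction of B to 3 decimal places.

Raoult's law: Kᵢ = Pᵢˢᵃᵗ/P = Pᵢˢᵃᵗ/291.9.
  K_A = 990.7/291.9 = 3.39397, K_B = 182.7/291.9 = 0.62590, K_C = 181.3/291.9 = 0.62110
Material balance + equilibrium reduce to Σ zᵢ(Kᵢ−1)/(1+V/F(Kᵢ−1)) = 0.
Check two-phase: ΣzᵢKᵢ = 1.436 > 1 and Σzᵢ/Kᵢ = 1.219 > 1, so g(0) = 0.436 > 0 and g(1) = -0.219 < 0.
Newton iteration, V/F⁰ = 0.5:
  V/F = 0.500: g = -0.0079, g' = -0.499 → V/F = 0.484
Converged at V/F = 0.484.
Compositions from xᵢ = zᵢ/(1+V/F(Kᵢ−1)), yᵢ = Kᵢxᵢ:
  A: x = 0.136, y = 0.461
  B: x = 0.554, y = 0.347
  C: x = 0.310, y = 0.192

x_B = 0.554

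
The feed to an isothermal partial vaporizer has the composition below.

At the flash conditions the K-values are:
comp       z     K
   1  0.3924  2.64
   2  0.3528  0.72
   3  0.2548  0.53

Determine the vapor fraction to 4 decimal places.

ψ = 0.6956

Material balance + equilibrium reduce to Σ zᵢ(Kᵢ−1)/(1+ψ(Kᵢ−1)) = 0.
Check two-phase: ΣzᵢKᵢ = 1.4250 > 1 and Σzᵢ/Kᵢ = 1.1194 > 1, so g(0) = 0.4250 > 0 and g(1) = -0.1194 < 0.
Newton–Raphson from ψ = 0.56:
  ψ = 0.5600: g = 0.05577, g' = -0.4294 → ψ = 0.6899
  ψ = 0.6899: g = 0.00228, g' = -0.3981 → ψ = 0.6956
Converged at ψ = 0.6956.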